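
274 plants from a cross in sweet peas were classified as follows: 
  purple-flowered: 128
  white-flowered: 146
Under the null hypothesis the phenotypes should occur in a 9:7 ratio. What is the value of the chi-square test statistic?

10.122

Under the 9:7 hypothesis (Σ ratio = 16, N = 274):
  purple-flowered: 274 × 9/16 = 154.125
  white-flowered: 274 × 7/16 = 119.875
χ² = Σ (O − E)² / E
  purple-flowered: (128 − 154.125)² / 154.125 = 4.4283
  white-flowered: (146 − 119.875)² / 119.875 = 5.6936
χ² = 4.4283 + 5.6936 = 10.1219 ≈ 10.122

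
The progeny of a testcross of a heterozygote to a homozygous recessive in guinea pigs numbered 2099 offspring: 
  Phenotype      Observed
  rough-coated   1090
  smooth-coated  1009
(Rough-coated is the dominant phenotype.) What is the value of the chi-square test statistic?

3.126

A testcross of a heterozygote (Aa × aa) gives a 1:1 phenotypic ratio.
The 1:1 ratio has 2 parts, so with N = 2099 the expected counts are:
  rough-coated: 2099 × 1/2 = 1049.5
  smooth-coated: 2099 × 1/2 = 1049.5
χ² = Σ (O − E)² / E
  rough-coated: (1090 − 1049.5)² / 1049.5 = 1.5629
  smooth-coated: (1009 − 1049.5)² / 1049.5 = 1.5629
χ² = 1.5629 + 1.5629 = 3.1258 ≈ 3.126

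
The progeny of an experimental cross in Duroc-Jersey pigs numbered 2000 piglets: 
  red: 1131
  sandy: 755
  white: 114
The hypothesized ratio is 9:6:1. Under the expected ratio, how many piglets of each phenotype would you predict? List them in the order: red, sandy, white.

1125, 750, 125

Under the 9:6:1 hypothesis (Σ ratio = 16, N = 2000):
  red: 2000 × 9/16 = 1125
  sandy: 2000 × 6/16 = 750
  white: 2000 × 1/16 = 125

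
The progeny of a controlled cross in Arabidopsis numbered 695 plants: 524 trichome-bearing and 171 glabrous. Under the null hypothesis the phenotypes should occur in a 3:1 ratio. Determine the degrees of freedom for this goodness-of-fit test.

1

A goodness-of-fit test with 2 phenotype classes has df = 2 − 1 = 1.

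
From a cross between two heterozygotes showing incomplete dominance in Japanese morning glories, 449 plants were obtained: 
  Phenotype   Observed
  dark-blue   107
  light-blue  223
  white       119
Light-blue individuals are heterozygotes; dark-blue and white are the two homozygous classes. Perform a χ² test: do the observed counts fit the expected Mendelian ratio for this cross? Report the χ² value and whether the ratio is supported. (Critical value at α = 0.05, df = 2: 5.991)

With incomplete dominance, a heterozygote × heterozygote cross gives a 1:2:1 phenotypic ratio.
The 1:2:1 ratio has 4 parts, so with N = 449 the expected counts are:
  dark-blue: 449 × 1/4 = 112.25
  light-blue: 449 × 2/4 = 224.5
  white: 449 × 1/4 = 112.25
χ² = Σ (O − E)² / E
  dark-blue: (107 − 112.25)² / 112.25 = 0.2455
  light-blue: (223 − 224.5)² / 224.5 = 0.0100
  white: (119 − 112.25)² / 112.25 = 0.4059
χ² = 0.2455 + 0.0100 + 0.4059 = 0.6614 ≈ 0.661
Degrees of freedom = 3 − 1 = 2; critical value at α = 0.05 is 5.991.
Since 0.661 < 5.991, we fail to reject the null hypothesis — the data are consistent with the 1:2:1 ratio.

0.661; consistent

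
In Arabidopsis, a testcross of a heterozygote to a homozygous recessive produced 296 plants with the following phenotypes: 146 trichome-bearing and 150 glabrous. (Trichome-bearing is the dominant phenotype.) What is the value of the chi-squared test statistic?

0.054

A testcross of a heterozygote (Aa × aa) gives a 1:1 phenotypic ratio.
Expected counts for N = 296 under a 1:1 ratio (total parts = 2):
  trichome-bearing: 296 × 1/2 = 148
  glabrous: 296 × 1/2 = 148
χ² = Σ (O − E)² / E
  trichome-bearing: (146 − 148)² / 148 = 0.0270
  glabrous: (150 − 148)² / 148 = 0.0270
χ² = 0.0270 + 0.0270 = 0.054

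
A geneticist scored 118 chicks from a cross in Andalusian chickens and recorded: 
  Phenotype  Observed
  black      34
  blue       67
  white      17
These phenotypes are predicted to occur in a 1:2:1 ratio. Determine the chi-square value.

Expected counts for N = 118 under a 1:2:1 ratio (total parts = 4):
  black: 118 × 1/4 = 29.5
  blue: 118 × 2/4 = 59
  white: 118 × 1/4 = 29.5
χ² = Σ (O − E)² / E
  black: (34 − 29.5)² / 29.5 = 0.6864
  blue: (67 − 59)² / 59 = 1.0847
  white: (17 − 29.5)² / 29.5 = 5.2966
χ² = 0.6864 + 1.0847 + 5.2966 = 7.0677 ≈ 7.068

7.068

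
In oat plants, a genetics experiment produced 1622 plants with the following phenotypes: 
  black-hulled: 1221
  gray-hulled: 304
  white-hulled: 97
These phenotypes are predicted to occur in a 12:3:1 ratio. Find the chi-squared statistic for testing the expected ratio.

0.206

Expected counts for N = 1622 under a 12:3:1 ratio (total parts = 16):
  black-hulled: 1622 × 12/16 = 1216.5
  gray-hulled: 1622 × 3/16 = 304.125
  white-hulled: 1622 × 1/16 = 101.375
χ² = Σ (O − E)² / E
  black-hulled: (1221 − 1216.5)² / 1216.5 = 0.0166
  gray-hulled: (304 − 304.125)² / 304.125 = 0.0001
  white-hulled: (97 − 101.375)² / 101.375 = 0.1888
χ² = 0.0166 + 0.0001 + 0.1888 = 0.2055 ≈ 0.206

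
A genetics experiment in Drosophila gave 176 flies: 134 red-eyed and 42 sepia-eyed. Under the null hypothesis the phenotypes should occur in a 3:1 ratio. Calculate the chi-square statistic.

Under the 3:1 hypothesis (Σ ratio = 4, N = 176):
  red-eyed: 176 × 3/4 = 132
  sepia-eyed: 176 × 1/4 = 44
χ² = Σ (O − E)² / E
  red-eyed: (134 − 132)² / 132 = 0.0303
  sepia-eyed: (42 − 44)² / 44 = 0.0909
χ² = 0.0303 + 0.0909 = 0.1212 ≈ 0.121

0.121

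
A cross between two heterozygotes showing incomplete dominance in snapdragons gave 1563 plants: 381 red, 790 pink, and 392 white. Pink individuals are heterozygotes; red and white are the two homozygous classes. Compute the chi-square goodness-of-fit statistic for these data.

0.340

With incomplete dominance, a heterozygote × heterozygote cross gives a 1:2:1 phenotypic ratio.
Total ratio parts = 4. Expected numbers out of 1563:
  red: 1563 × 1/4 = 390.75
  pink: 1563 × 2/4 = 781.5
  white: 1563 × 1/4 = 390.75
χ² = Σ (O − E)² / E
  red: (381 − 390.75)² / 390.75 = 0.2433
  pink: (790 − 781.5)² / 781.5 = 0.0925
  white: (392 − 390.75)² / 390.75 = 0.0040
χ² = 0.2433 + 0.0925 + 0.0040 = 0.3398 ≈ 0.340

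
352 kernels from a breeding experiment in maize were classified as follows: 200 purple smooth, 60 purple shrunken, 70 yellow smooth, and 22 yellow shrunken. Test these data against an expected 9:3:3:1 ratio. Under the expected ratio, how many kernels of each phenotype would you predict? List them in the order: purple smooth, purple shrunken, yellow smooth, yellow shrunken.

198, 66, 66, 22

The 9:3:3:1 ratio has 16 parts, so with N = 352 the expected counts are:
  purple smooth: 352 × 9/16 = 198
  purple shrunken: 352 × 3/16 = 66
  yellow smooth: 352 × 3/16 = 66
  yellow shrunken: 352 × 1/16 = 22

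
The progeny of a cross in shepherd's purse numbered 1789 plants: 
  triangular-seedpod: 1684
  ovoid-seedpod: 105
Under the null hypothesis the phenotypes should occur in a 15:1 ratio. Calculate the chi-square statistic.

Expected counts for N = 1789 under a 15:1 ratio (total parts = 16):
  triangular-seedpod: 1789 × 15/16 = 1677.1875
  ovoid-seedpod: 1789 × 1/16 = 111.8125
χ² = Σ (O − E)² / E
  triangular-seedpod: (1684 − 1677.1875)² / 1677.1875 = 0.0277
  ovoid-seedpod: (105 − 111.8125)² / 111.8125 = 0.4151
χ² = 0.0277 + 0.4151 = 0.4428 ≈ 0.443

0.443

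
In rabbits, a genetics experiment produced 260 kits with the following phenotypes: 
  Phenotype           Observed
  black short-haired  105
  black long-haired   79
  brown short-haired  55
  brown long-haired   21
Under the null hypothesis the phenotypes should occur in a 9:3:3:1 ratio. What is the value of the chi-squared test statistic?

Expected counts for N = 260 under a 9:3:3:1 ratio (total parts = 16):
  black short-haired: 260 × 9/16 = 146.25
  black long-haired: 260 × 3/16 = 48.75
  brown short-haired: 260 × 3/16 = 48.75
  brown long-haired: 260 × 1/16 = 16.25
χ² = Σ (O − E)² / E
  black short-haired: (105 − 146.25)² / 146.25 = 11.6346
  black long-haired: (79 − 48.75)² / 48.75 = 18.7705
  brown short-haired: (55 − 48.75)² / 48.75 = 0.8013
  brown long-haired: (21 − 16.25)² / 16.25 = 1.3885
χ² = 11.6346 + 18.7705 + 0.8013 + 1.3885 = 32.5949 ≈ 32.595

32.595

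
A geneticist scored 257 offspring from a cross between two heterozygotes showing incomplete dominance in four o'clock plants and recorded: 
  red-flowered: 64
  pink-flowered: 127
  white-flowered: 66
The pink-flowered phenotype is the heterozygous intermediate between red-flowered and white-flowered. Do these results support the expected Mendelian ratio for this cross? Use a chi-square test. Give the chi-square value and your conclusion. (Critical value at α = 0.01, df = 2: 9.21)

0.066; consistent

With incomplete dominance, a heterozygote × heterozygote cross gives a 1:2:1 phenotypic ratio.
The 1:2:1 ratio has 4 parts, so with N = 257 the expected counts are:
  red-flowered: 257 × 1/4 = 64.25
  pink-flowered: 257 × 2/4 = 128.5
  white-flowered: 257 × 1/4 = 64.25
χ² = Σ (O − E)² / E
  red-flowered: (64 − 64.25)² / 64.25 = 0.0010
  pink-flowered: (127 − 128.5)² / 128.5 = 0.0175
  white-flowered: (66 − 64.25)² / 64.25 = 0.0477
χ² = 0.0010 + 0.0175 + 0.0477 = 0.0662 ≈ 0.066
Degrees of freedom = 3 − 1 = 2; critical value at α = 0.01 is 9.21.
Since 0.066 < 9.21, we fail to reject the null hypothesis — the data are consistent with the 1:2:1 ratio.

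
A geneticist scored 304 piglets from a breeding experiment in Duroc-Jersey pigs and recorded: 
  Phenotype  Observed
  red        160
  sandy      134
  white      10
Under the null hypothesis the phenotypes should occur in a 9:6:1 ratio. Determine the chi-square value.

Total ratio parts = 16. Expected numbers out of 304:
  red: 304 × 9/16 = 171
  sandy: 304 × 6/16 = 114
  white: 304 × 1/16 = 19
χ² = Σ (O − E)² / E
  red: (160 − 171)² / 171 = 0.7076
  sandy: (134 − 114)² / 114 = 3.5088
  white: (10 − 19)² / 19 = 4.2632
χ² = 0.7076 + 3.5088 + 4.2632 = 8.4796 ≈ 8.480

8.480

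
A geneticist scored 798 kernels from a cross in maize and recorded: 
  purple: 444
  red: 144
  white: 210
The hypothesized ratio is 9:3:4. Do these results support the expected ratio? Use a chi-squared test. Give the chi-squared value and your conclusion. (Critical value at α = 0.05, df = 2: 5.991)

The 9:3:4 ratio has 16 parts, so with N = 798 the expected counts are:
  purple: 798 × 9/16 = 448.875
  red: 798 × 3/16 = 149.625
  white: 798 × 4/16 = 199.5
χ² = Σ (O − E)² / E
  purple: (444 − 448.875)² / 448.875 = 0.0529
  red: (144 − 149.625)² / 149.625 = 0.2115
  white: (210 − 199.5)² / 199.5 = 0.5526
χ² = 0.0529 + 0.2115 + 0.5526 = 0.817
Degrees of freedom = 3 − 1 = 2; critical value at α = 0.05 is 5.991.
Since 0.817 < 5.991, we fail to reject the null hypothesis — the data are consistent with the 9:3:4 ratio.

0.817; consistent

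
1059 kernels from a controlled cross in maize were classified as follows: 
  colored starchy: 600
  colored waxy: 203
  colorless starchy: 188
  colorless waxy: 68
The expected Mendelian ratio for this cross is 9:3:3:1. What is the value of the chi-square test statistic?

0.742

Expected counts for N = 1059 under a 9:3:3:1 ratio (total parts = 16):
  colored starchy: 1059 × 9/16 = 595.6875
  colored waxy: 1059 × 3/16 = 198.5625
  colorless starchy: 1059 × 3/16 = 198.5625
  colorless waxy: 1059 × 1/16 = 66.1875
χ² = Σ (O − E)² / E
  colored starchy: (600 − 595.6875)² / 595.6875 = 0.0312
  colored waxy: (203 − 198.5625)² / 198.5625 = 0.0992
  colorless starchy: (188 − 198.5625)² / 198.5625 = 0.5619
  colorless waxy: (68 − 66.1875)² / 66.1875 = 0.0496
χ² = 0.0312 + 0.0992 + 0.5619 + 0.0496 = 0.7419 ≈ 0.742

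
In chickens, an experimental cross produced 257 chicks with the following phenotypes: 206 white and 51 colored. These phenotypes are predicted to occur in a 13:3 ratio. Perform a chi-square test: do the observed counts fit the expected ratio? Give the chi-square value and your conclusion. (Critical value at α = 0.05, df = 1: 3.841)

0.202; consistent

Under the 13:3 hypothesis (Σ ratio = 16, N = 257):
  white: 257 × 13/16 = 208.8125
  colored: 257 × 3/16 = 48.1875
χ² = Σ (O − E)² / E
  white: (206 − 208.8125)² / 208.8125 = 0.0379
  colored: (51 − 48.1875)² / 48.1875 = 0.1642
χ² = 0.0379 + 0.1642 = 0.2021 ≈ 0.202
Degrees of freedom = 2 − 1 = 1; critical value at α = 0.05 is 3.841.
Since 0.202 < 3.841, we fail to reject the null hypothesis — the data are consistent with the 13:3 ratio.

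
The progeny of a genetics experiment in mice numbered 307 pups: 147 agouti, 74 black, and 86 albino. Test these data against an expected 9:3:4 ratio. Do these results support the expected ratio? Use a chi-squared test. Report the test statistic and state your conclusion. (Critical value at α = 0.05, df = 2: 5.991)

9.630; not consistent

The 9:3:4 ratio has 16 parts, so with N = 307 the expected counts are:
  agouti: 307 × 9/16 = 172.6875
  black: 307 × 3/16 = 57.5625
  albino: 307 × 4/16 = 76.75
χ² = Σ (O − E)² / E
  agouti: (147 − 172.6875)² / 172.6875 = 3.8211
  black: (74 − 57.5625)² / 57.5625 = 4.6939
  albino: (86 − 76.75)² / 76.75 = 1.1148
χ² = 3.8211 + 4.6939 + 1.1148 = 9.6298 ≈ 9.630
Degrees of freedom = 3 − 1 = 2; critical value at α = 0.05 is 5.991.
Since 9.630 > 5.991, we reject the null hypothesis — the data do not fit the 9:3:4 ratio.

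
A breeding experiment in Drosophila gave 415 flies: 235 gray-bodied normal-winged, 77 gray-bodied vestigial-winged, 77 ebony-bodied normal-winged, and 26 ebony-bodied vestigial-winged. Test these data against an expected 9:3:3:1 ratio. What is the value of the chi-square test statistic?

0.028

The 9:3:3:1 ratio has 16 parts, so with N = 415 the expected counts are:
  gray-bodied normal-winged: 415 × 9/16 = 233.4375
  gray-bodied vestigial-winged: 415 × 3/16 = 77.8125
  ebony-bodied normal-winged: 415 × 3/16 = 77.8125
  ebony-bodied vestigial-winged: 415 × 1/16 = 25.9375
χ² = Σ (O − E)² / E
  gray-bodied normal-winged: (235 − 233.4375)² / 233.4375 = 0.0105
  gray-bodied vestigial-winged: (77 − 77.8125)² / 77.8125 = 0.0085
  ebony-bodied normal-winged: (77 − 77.8125)² / 77.8125 = 0.0085
  ebony-bodied vestigial-winged: (26 − 25.9375)² / 25.9375 = 0.0002
χ² = 0.0105 + 0.0085 + 0.0085 + 0.0002 = 0.0277 ≈ 0.028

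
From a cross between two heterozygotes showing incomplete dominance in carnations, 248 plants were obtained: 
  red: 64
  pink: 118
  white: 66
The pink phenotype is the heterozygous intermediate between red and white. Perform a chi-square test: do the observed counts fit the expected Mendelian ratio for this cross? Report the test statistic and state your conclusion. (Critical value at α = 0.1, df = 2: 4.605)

With incomplete dominance, a heterozygote × heterozygote cross gives a 1:2:1 phenotypic ratio.
Under the 1:2:1 hypothesis (Σ ratio = 4, N = 248):
  red: 248 × 1/4 = 62
  pink: 248 × 2/4 = 124
  white: 248 × 1/4 = 62
χ² = Σ (O − E)² / E
  red: (64 − 62)² / 62 = 0.0645
  pink: (118 − 124)² / 124 = 0.2903
  white: (66 − 62)² / 62 = 0.2581
χ² = 0.0645 + 0.2903 + 0.2581 = 0.6129 ≈ 0.613
Degrees of freedom = 3 − 1 = 2; critical value at α = 0.1 is 4.605.
Since 0.613 < 4.605, we fail to reject the null hypothesis — the data are consistent with the 1:2:1 ratio.

0.613; consistent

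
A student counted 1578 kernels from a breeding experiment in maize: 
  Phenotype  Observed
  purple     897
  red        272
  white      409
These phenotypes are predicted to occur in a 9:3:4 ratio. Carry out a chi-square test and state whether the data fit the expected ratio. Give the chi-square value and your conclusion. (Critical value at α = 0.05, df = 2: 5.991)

2.559; consistent

Total ratio parts = 16. Expected numbers out of 1578:
  purple: 1578 × 9/16 = 887.625
  red: 1578 × 3/16 = 295.875
  white: 1578 × 4/16 = 394.5
χ² = Σ (O − E)² / E
  purple: (897 − 887.625)² / 887.625 = 0.0990
  red: (272 − 295.875)² / 295.875 = 1.9265
  white: (409 − 394.5)² / 394.5 = 0.5330
χ² = 0.0990 + 1.9265 + 0.5330 = 2.5585 ≈ 2.559
Degrees of freedom = 3 − 1 = 2; critical value at α = 0.05 is 5.991.
Since 2.559 < 5.991, we fail to reject the null hypothesis — the data are consistent with the 9:3:4 ratio.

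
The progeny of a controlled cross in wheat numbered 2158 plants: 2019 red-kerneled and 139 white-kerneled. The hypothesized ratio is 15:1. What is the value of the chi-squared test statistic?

0.135

The 15:1 ratio has 16 parts, so with N = 2158 the expected counts are:
  red-kerneled: 2158 × 15/16 = 2023.125
  white-kerneled: 2158 × 1/16 = 134.875
χ² = Σ (O − E)² / E
  red-kerneled: (2019 − 2023.125)² / 2023.125 = 0.0084
  white-kerneled: (139 − 134.875)² / 134.875 = 0.1262
χ² = 0.0084 + 0.1262 = 0.1346 ≈ 0.135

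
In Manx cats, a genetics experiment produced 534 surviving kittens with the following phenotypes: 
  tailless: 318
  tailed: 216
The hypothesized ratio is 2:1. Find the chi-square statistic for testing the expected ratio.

12.169

The 2:1 ratio has 3 parts, so with N = 534 the expected counts are:
  tailless: 534 × 2/3 = 356
  tailed: 534 × 1/3 = 178
χ² = Σ (O − E)² / E
  tailless: (318 − 356)² / 356 = 4.0562
  tailed: (216 − 178)² / 178 = 8.1124
χ² = 4.0562 + 8.1124 = 12.1686 ≈ 12.169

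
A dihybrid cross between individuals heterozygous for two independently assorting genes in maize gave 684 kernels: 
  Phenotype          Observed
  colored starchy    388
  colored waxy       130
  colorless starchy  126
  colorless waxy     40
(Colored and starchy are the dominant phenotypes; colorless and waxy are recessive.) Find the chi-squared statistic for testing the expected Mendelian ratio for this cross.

0.268

A dihybrid F₂ with independent assortment and complete dominance at both loci gives a 9:3:3:1 phenotypic ratio.
Expected counts for N = 684 under a 9:3:3:1 ratio (total parts = 16):
  colored starchy: 684 × 9/16 = 384.75
  colored waxy: 684 × 3/16 = 128.25
  colorless starchy: 684 × 3/16 = 128.25
  colorless waxy: 684 × 1/16 = 42.75
χ² = Σ (O − E)² / E
  colored starchy: (388 − 384.75)² / 384.75 = 0.0275
  colored waxy: (130 − 128.25)² / 128.25 = 0.0239
  colorless starchy: (126 − 128.25)² / 128.25 = 0.0395
  colorless waxy: (40 − 42.75)² / 42.75 = 0.1769
χ² = 0.0275 + 0.0239 + 0.0395 + 0.1769 = 0.2678 ≈ 0.268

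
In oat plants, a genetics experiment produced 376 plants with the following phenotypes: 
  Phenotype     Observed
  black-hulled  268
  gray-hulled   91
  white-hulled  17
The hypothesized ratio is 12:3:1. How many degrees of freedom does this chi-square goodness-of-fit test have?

A goodness-of-fit test with 3 phenotype classes has df = 3 − 1 = 2.

2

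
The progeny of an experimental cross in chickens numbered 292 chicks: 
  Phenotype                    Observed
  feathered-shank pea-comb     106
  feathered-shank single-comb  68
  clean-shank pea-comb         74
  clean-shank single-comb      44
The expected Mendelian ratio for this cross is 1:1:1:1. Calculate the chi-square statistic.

26.795

Under the 1:1:1:1 hypothesis (Σ ratio = 4, N = 292):
  feathered-shank pea-comb: 292 × 1/4 = 73
  feathered-shank single-comb: 292 × 1/4 = 73
  clean-shank pea-comb: 292 × 1/4 = 73
  clean-shank single-comb: 292 × 1/4 = 73
χ² = Σ (O − E)² / E
  feathered-shank pea-comb: (106 − 73)² / 73 = 14.9178
  feathered-shank single-comb: (68 − 73)² / 73 = 0.3425
  clean-shank pea-comb: (74 − 73)² / 73 = 0.0137
  clean-shank single-comb: (44 − 73)² / 73 = 11.5205
χ² = 14.9178 + 0.3425 + 0.0137 + 11.5205 = 26.7945 ≈ 26.795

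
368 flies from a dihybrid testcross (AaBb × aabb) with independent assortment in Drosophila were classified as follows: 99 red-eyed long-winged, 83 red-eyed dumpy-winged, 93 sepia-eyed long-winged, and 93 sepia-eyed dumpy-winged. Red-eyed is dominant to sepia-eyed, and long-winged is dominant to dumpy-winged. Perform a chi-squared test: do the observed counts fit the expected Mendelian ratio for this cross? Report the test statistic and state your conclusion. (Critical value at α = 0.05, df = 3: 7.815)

A dihybrid testcross with independent assortment gives a 1:1:1:1 ratio.
Expected counts for N = 368 under a 1:1:1:1 ratio (total parts = 4):
  red-eyed long-winged: 368 × 1/4 = 92
  red-eyed dumpy-winged: 368 × 1/4 = 92
  sepia-eyed long-winged: 368 × 1/4 = 92
  sepia-eyed dumpy-winged: 368 × 1/4 = 92
χ² = Σ (O − E)² / E
  red-eyed long-winged: (99 − 92)² / 92 = 0.5326
  red-eyed dumpy-winged: (83 − 92)² / 92 = 0.8804
  sepia-eyed long-winged: (93 − 92)² / 92 = 0.0109
  sepia-eyed dumpy-winged: (93 − 92)² / 92 = 0.0109
χ² = 0.5326 + 0.8804 + 0.0109 + 0.0109 = 1.4348 ≈ 1.435
Degrees of freedom = 4 − 1 = 3; critical value at α = 0.05 is 7.815.
Since 1.435 < 7.815, we fail to reject the null hypothesis — the data are consistent with the 1:1:1:1 ratio.

1.435; consistent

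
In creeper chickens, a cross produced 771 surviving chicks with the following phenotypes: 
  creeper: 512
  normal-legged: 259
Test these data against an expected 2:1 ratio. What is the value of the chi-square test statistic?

0.023

Under the 2:1 hypothesis (Σ ratio = 3, N = 771):
  creeper: 771 × 2/3 = 514
  normal-legged: 771 × 1/3 = 257
χ² = Σ (O − E)² / E
  creeper: (512 − 514)² / 514 = 0.0078
  normal-legged: (259 − 257)² / 257 = 0.0156
χ² = 0.0078 + 0.0156 = 0.0234 ≈ 0.023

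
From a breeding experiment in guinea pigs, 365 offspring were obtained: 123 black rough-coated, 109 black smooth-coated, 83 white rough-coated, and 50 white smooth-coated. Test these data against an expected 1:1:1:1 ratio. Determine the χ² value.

The 1:1:1:1 ratio has 4 parts, so with N = 365 the expected counts are:
  black rough-coated: 365 × 1/4 = 91.25
  black smooth-coated: 365 × 1/4 = 91.25
  white rough-coated: 365 × 1/4 = 91.25
  white smooth-coated: 365 × 1/4 = 91.25
χ² = Σ (O − E)² / E
  black rough-coated: (123 − 91.25)² / 91.25 = 11.0473
  black smooth-coated: (109 − 91.25)² / 91.25 = 3.4527
  white rough-coated: (83 − 91.25)² / 91.25 = 0.7459
  white smooth-coated: (50 − 91.25)² / 91.25 = 18.6473
χ² = 11.0473 + 3.4527 + 0.7459 + 18.6473 = 33.8932 ≈ 33.893

33.893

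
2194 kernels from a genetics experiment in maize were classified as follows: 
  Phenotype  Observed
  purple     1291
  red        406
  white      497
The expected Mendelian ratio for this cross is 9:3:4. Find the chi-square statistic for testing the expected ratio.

Under the 9:3:4 hypothesis (Σ ratio = 16, N = 2194):
  purple: 2194 × 9/16 = 1234.125
  red: 2194 × 3/16 = 411.375
  white: 2194 × 4/16 = 548.5
χ² = Σ (O − E)² / E
  purple: (1291 − 1234.125)² / 1234.125 = 2.6211
  red: (406 − 411.375)² / 411.375 = 0.0702
  white: (497 − 548.5)² / 548.5 = 4.8355
χ² = 2.6211 + 0.0702 + 4.8355 = 7.5268 ≈ 7.527

7.527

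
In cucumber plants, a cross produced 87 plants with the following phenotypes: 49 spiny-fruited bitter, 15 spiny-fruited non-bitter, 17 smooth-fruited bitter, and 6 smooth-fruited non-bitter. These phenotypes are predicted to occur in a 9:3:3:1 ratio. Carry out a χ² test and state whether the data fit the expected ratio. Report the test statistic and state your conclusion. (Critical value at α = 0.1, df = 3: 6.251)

0.193; consistent

Expected counts for N = 87 under a 9:3:3:1 ratio (total parts = 16):
  spiny-fruited bitter: 87 × 9/16 = 48.9375
  spiny-fruited non-bitter: 87 × 3/16 = 16.3125
  smooth-fruited bitter: 87 × 3/16 = 16.3125
  smooth-fruited non-bitter: 87 × 1/16 = 5.4375
χ² = Σ (O − E)² / E
  spiny-fruited bitter: (49 − 48.9375)² / 48.9375 = 0.0001
  spiny-fruited non-bitter: (15 − 16.3125)² / 16.3125 = 0.1056
  smooth-fruited bitter: (17 − 16.3125)² / 16.3125 = 0.0290
  smooth-fruited non-bitter: (6 − 5.4375)² / 5.4375 = 0.0582
χ² = 0.0001 + 0.1056 + 0.0290 + 0.0582 = 0.1929 ≈ 0.193
Degrees of freedom = 4 − 1 = 3; critical value at α = 0.1 is 6.251.
Since 0.193 < 6.251, we fail to reject the null hypothesis — the data are consistent with the 9:3:3:1 ratio.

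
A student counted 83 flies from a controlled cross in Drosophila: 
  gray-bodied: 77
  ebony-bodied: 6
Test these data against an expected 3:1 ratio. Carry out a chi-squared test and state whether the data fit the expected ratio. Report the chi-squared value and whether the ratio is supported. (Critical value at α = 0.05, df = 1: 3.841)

13.980; not consistent

Total ratio parts = 4. Expected numbers out of 83:
  gray-bodied: 83 × 3/4 = 62.25
  ebony-bodied: 83 × 1/4 = 20.75
χ² = Σ (O − E)² / E
  gray-bodied: (77 − 62.25)² / 62.25 = 3.4950
  ebony-bodied: (6 − 20.75)² / 20.75 = 10.4849
χ² = 3.4950 + 10.4849 = 13.9799 ≈ 13.980
Degrees of freedom = 2 − 1 = 1; critical value at α = 0.05 is 3.841.
Since 13.980 > 3.841, we reject the null hypothesis — the data do not fit the 3:1 ratio.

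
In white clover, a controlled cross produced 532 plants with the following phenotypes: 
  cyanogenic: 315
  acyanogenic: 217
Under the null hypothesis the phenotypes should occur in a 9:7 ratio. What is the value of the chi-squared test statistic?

1.895

Expected counts for N = 532 under a 9:7 ratio (total parts = 16):
  cyanogenic: 532 × 9/16 = 299.25
  acyanogenic: 532 × 7/16 = 232.75
χ² = Σ (O − E)² / E
  cyanogenic: (315 − 299.25)² / 299.25 = 0.8289
  acyanogenic: (217 − 232.75)² / 232.75 = 1.0658
χ² = 0.8289 + 1.0658 = 1.8947 ≈ 1.895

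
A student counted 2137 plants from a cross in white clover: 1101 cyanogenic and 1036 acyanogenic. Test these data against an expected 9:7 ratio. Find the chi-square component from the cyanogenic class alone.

Under the 9:7 hypothesis (Σ ratio = 16, N = 2137):
  cyanogenic: 2137 × 9/16 = 1202.0625
  acyanogenic: 2137 × 7/16 = 934.9375
Contribution of cyanogenic: (1101 − 1202.0625)² / 1202.0625 = 8.4968

8.497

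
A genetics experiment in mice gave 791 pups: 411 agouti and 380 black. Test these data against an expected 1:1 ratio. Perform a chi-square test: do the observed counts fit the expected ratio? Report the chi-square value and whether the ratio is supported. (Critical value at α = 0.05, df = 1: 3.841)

Under the 1:1 hypothesis (Σ ratio = 2, N = 791):
  agouti: 791 × 1/2 = 395.5
  black: 791 × 1/2 = 395.5
χ² = Σ (O − E)² / E
  agouti: (411 − 395.5)² / 395.5 = 0.6075
  black: (380 − 395.5)² / 395.5 = 0.6075
χ² = 0.6075 + 0.6075 = 1.215
Degrees of freedom = 2 − 1 = 1; critical value at α = 0.05 is 3.841.
Since 1.215 < 3.841, we fail to reject the null hypothesis — the data are consistent with the 1:1 ratio.

1.215; consistent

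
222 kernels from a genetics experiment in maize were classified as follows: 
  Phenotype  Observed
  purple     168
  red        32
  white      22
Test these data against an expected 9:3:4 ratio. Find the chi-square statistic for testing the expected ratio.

37.339

Under the 9:3:4 hypothesis (Σ ratio = 16, N = 222):
  purple: 222 × 9/16 = 124.875
  red: 222 × 3/16 = 41.625
  white: 222 × 4/16 = 55.5
χ² = Σ (O − E)² / E
  purple: (168 − 124.875)² / 124.875 = 14.8930
  red: (32 − 41.625)² / 41.625 = 2.2256
  white: (22 − 55.5)² / 55.5 = 20.2207
χ² = 14.8930 + 2.2256 + 20.2207 = 37.3393 ≈ 37.339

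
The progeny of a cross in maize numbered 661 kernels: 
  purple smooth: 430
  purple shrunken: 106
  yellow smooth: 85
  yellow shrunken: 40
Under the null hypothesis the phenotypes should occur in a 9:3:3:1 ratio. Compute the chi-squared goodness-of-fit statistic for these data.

23.977

The 9:3:3:1 ratio has 16 parts, so with N = 661 the expected counts are:
  purple smooth: 661 × 9/16 = 371.8125
  purple shrunken: 661 × 3/16 = 123.9375
  yellow smooth: 661 × 3/16 = 123.9375
  yellow shrunken: 661 × 1/16 = 41.3125
χ² = Σ (O − E)² / E
  purple smooth: (430 − 371.8125)² / 371.8125 = 9.1062
  purple shrunken: (106 − 123.9375)² / 123.9375 = 2.5961
  yellow smooth: (85 − 123.9375)² / 123.9375 = 12.2330
  yellow shrunken: (40 − 41.3125)² / 41.3125 = 0.0417
χ² = 9.1062 + 2.5961 + 12.2330 + 0.0417 = 23.977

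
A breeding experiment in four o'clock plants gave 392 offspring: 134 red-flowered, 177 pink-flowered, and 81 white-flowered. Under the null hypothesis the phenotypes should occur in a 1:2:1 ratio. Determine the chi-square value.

18.015

Total ratio parts = 4. Expected numbers out of 392:
  red-flowered: 392 × 1/4 = 98
  pink-flowered: 392 × 2/4 = 196
  white-flowered: 392 × 1/4 = 98
χ² = Σ (O − E)² / E
  red-flowered: (134 − 98)² / 98 = 13.2245
  pink-flowered: (177 − 196)² / 196 = 1.8418
  white-flowered: (81 − 98)² / 98 = 2.9490
χ² = 13.2245 + 1.8418 + 2.9490 = 18.0153 ≈ 18.015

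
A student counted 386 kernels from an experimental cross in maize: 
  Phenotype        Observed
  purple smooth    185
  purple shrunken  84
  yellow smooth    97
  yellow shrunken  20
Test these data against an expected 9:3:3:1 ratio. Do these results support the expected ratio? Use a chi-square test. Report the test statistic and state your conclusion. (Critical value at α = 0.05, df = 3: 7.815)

15.704; not consistent

Under the 9:3:3:1 hypothesis (Σ ratio = 16, N = 386):
  purple smooth: 386 × 9/16 = 217.125
  purple shrunken: 386 × 3/16 = 72.375
  yellow smooth: 386 × 3/16 = 72.375
  yellow shrunken: 386 × 1/16 = 24.125
χ² = Σ (O − E)² / E
  purple smooth: (185 − 217.125)² / 217.125 = 4.7531
  purple shrunken: (84 − 72.375)² / 72.375 = 1.8672
  yellow smooth: (97 − 72.375)² / 72.375 = 8.3785
  yellow shrunken: (20 − 24.125)² / 24.125 = 0.7053
χ² = 4.7531 + 1.8672 + 8.3785 + 0.7053 = 15.7041 ≈ 15.704
Degrees of freedom = 4 − 1 = 3; critical value at α = 0.05 is 7.815.
Since 15.704 > 7.815, we reject the null hypothesis — the data do not fit the 9:3:3:1 ratio.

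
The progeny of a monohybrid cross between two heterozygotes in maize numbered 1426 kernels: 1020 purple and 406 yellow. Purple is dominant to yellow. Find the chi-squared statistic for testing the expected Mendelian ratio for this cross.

9.164

For a monohybrid cross between heterozygotes with complete dominance, the expected phenotypic ratio is 3:1.
Expected counts for N = 1426 under a 3:1 ratio (total parts = 4):
  purple: 1426 × 3/4 = 1069.5
  yellow: 1426 × 1/4 = 356.5
χ² = Σ (O − E)² / E
  purple: (1020 − 1069.5)² / 1069.5 = 2.2910
  yellow: (406 − 356.5)² / 356.5 = 6.8731
χ² = 2.2910 + 6.8731 = 9.1641 ≈ 9.164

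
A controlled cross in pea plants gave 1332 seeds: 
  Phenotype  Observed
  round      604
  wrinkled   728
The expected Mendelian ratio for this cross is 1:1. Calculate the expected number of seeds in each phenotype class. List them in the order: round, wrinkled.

666, 666

Under the 1:1 hypothesis (Σ ratio = 2, N = 1332):
  round: 1332 × 1/2 = 666
  wrinkled: 1332 × 1/2 = 666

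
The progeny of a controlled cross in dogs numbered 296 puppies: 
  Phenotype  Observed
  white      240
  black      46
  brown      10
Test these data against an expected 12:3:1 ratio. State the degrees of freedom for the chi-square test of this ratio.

A goodness-of-fit test with 3 phenotype classes has df = 3 − 1 = 2.

2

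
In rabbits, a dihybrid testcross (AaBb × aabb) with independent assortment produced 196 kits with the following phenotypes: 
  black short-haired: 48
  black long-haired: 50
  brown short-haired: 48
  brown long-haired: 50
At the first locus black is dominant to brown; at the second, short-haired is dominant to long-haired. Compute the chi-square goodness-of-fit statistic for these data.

A dihybrid testcross with independent assortment gives a 1:1:1:1 ratio.
Expected counts for N = 196 under a 1:1:1:1 ratio (total parts = 4):
  black short-haired: 196 × 1/4 = 49
  black long-haired: 196 × 1/4 = 49
  brown short-haired: 196 × 1/4 = 49
  brown long-haired: 196 × 1/4 = 49
χ² = Σ (O − E)² / E
  black short-haired: (48 − 49)² / 49 = 0.0204
  black long-haired: (50 − 49)² / 49 = 0.0204
  brown short-haired: (48 − 49)² / 49 = 0.0204
  brown long-haired: (50 − 49)² / 49 = 0.0204
χ² = 0.0204 + 0.0204 + 0.0204 + 0.0204 = 0.0816 ≈ 0.082

0.082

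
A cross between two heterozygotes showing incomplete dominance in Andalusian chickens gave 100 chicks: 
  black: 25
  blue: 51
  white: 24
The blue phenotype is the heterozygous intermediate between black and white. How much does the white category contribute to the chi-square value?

0.040

With incomplete dominance, a heterozygote × heterozygote cross gives a 1:2:1 phenotypic ratio.
The 1:2:1 ratio has 4 parts, so with N = 100 the expected counts are:
  black: 100 × 1/4 = 25
  blue: 100 × 2/4 = 50
  white: 100 × 1/4 = 25
Contribution of white: (24 − 25)² / 25 = 0.0400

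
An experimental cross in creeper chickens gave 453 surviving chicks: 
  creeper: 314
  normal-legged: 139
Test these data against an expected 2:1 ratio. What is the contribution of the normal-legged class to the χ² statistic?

0.954

Expected counts for N = 453 under a 2:1 ratio (total parts = 3):
  creeper: 453 × 2/3 = 302
  normal-legged: 453 × 1/3 = 151
Contribution of normal-legged: (139 − 151)² / 151 = 0.9536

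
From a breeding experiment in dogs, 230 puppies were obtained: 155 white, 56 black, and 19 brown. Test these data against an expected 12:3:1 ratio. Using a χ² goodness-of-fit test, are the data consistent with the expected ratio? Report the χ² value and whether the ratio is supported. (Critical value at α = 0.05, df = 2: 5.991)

The 12:3:1 ratio has 16 parts, so with N = 230 the expected counts are:
  white: 230 × 12/16 = 172.5
  black: 230 × 3/16 = 43.125
  brown: 230 × 1/16 = 14.375
χ² = Σ (O − E)² / E
  white: (155 − 172.5)² / 172.5 = 1.7754
  black: (56 − 43.125)² / 43.125 = 3.8438
  brown: (19 − 14.375)² / 14.375 = 1.4880
χ² = 1.7754 + 3.8438 + 1.4880 = 7.1072 ≈ 7.107
Degrees of freedom = 3 − 1 = 2; critical value at α = 0.05 is 5.991.
Since 7.107 > 5.991, we reject the null hypothesis — the data do not fit the 12:3:1 ratio.

7.107; not consistent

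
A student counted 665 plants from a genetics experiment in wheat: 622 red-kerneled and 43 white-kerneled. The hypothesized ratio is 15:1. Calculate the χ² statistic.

0.053

Under the 15:1 hypothesis (Σ ratio = 16, N = 665):
  red-kerneled: 665 × 15/16 = 623.4375
  white-kerneled: 665 × 1/16 = 41.5625
χ² = Σ (O − E)² / E
  red-kerneled: (622 − 623.4375)² / 623.4375 = 0.0033
  white-kerneled: (43 − 41.5625)² / 41.5625 = 0.0497
χ² = 0.0033 + 0.0497 = 0.053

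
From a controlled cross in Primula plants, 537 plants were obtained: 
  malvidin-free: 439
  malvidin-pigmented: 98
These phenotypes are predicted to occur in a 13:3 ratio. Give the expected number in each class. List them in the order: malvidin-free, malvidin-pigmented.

436.3125, 100.6875

Under the 13:3 hypothesis (Σ ratio = 16, N = 537):
  malvidin-free: 537 × 13/16 = 436.3125
  malvidin-pigmented: 537 × 3/16 = 100.6875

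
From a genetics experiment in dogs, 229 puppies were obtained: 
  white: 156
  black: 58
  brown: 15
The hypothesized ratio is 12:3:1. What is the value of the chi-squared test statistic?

6.761

Total ratio parts = 16. Expected numbers out of 229:
  white: 229 × 12/16 = 171.75
  black: 229 × 3/16 = 42.9375
  brown: 229 × 1/16 = 14.3125
χ² = Σ (O − E)² / E
  white: (156 − 171.75)² / 171.75 = 1.4443
  black: (58 − 42.9375)² / 42.9375 = 5.2839
  brown: (15 − 14.3125)² / 14.3125 = 0.0330
χ² = 1.4443 + 5.2839 + 0.0330 = 6.7612 ≈ 6.761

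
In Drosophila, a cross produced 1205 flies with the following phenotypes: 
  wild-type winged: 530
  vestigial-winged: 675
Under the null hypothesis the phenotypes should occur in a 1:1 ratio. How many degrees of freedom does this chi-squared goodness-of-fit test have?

1

A goodness-of-fit test with 2 phenotype classes has df = 2 − 1 = 1.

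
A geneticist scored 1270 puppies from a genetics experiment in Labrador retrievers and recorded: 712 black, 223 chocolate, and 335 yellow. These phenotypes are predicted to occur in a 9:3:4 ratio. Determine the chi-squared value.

1.933

The 9:3:4 ratio has 16 parts, so with N = 1270 the expected counts are:
  black: 1270 × 9/16 = 714.375
  chocolate: 1270 × 3/16 = 238.125
  yellow: 1270 × 4/16 = 317.5
χ² = Σ (O − E)² / E
  black: (712 − 714.375)² / 714.375 = 0.0079
  chocolate: (223 − 238.125)² / 238.125 = 0.9607
  yellow: (335 − 317.5)² / 317.5 = 0.9646
χ² = 0.0079 + 0.9607 + 0.9646 = 1.9332 ≈ 1.933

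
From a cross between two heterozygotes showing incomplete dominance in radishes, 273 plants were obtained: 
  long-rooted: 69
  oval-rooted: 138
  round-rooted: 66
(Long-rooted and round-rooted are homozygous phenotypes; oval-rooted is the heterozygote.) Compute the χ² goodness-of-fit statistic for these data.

With incomplete dominance, a heterozygote × heterozygote cross gives a 1:2:1 phenotypic ratio.
Under the 1:2:1 hypothesis (Σ ratio = 4, N = 273):
  long-rooted: 273 × 1/4 = 68.25
  oval-rooted: 273 × 2/4 = 136.5
  round-rooted: 273 × 1/4 = 68.25
χ² = Σ (O − E)² / E
  long-rooted: (69 − 68.25)² / 68.25 = 0.0082
  oval-rooted: (138 − 136.5)² / 136.5 = 0.0165
  round-rooted: (66 − 68.25)² / 68.25 = 0.0742
χ² = 0.0082 + 0.0165 + 0.0742 = 0.0989 ≈ 0.099

0.099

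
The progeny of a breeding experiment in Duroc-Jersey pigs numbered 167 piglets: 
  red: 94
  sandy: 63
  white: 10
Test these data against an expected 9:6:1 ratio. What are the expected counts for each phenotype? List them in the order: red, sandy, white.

93.9375, 62.625, 10.4375

Expected counts for N = 167 under a 9:6:1 ratio (total parts = 16):
  red: 167 × 9/16 = 93.9375
  sandy: 167 × 6/16 = 62.625
  white: 167 × 1/16 = 10.4375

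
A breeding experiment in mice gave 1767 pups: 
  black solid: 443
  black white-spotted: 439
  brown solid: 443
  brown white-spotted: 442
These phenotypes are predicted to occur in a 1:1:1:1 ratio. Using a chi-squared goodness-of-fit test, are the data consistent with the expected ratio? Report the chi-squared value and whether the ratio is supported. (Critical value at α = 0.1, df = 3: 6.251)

0.024; consistent

The 1:1:1:1 ratio has 4 parts, so with N = 1767 the expected counts are:
  black solid: 1767 × 1/4 = 441.75
  black white-spotted: 1767 × 1/4 = 441.75
  brown solid: 1767 × 1/4 = 441.75
  brown white-spotted: 1767 × 1/4 = 441.75
χ² = Σ (O − E)² / E
  black solid: (443 − 441.75)² / 441.75 = 0.0035
  black white-spotted: (439 − 441.75)² / 441.75 = 0.0171
  brown solid: (443 − 441.75)² / 441.75 = 0.0035
  brown white-spotted: (442 − 441.75)² / 441.75 = 0.0001
χ² = 0.0035 + 0.0171 + 0.0035 + 0.0001 = 0.0242 ≈ 0.024
Degrees of freedom = 4 − 1 = 3; critical value at α = 0.1 is 6.251.
Since 0.024 < 6.251, we fail to reject the null hypothesis — the data are consistent with the 1:1:1:1 ratio.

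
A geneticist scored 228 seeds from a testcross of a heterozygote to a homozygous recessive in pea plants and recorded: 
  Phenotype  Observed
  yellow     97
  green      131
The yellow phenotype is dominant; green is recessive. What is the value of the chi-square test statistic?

5.070

A testcross of a heterozygote (Aa × aa) gives a 1:1 phenotypic ratio.
Expected counts for N = 228 under a 1:1 ratio (total parts = 2):
  yellow: 228 × 1/2 = 114
  green: 228 × 1/2 = 114
χ² = Σ (O − E)² / E
  yellow: (97 − 114)² / 114 = 2.5351
  green: (131 − 114)² / 114 = 2.5351
χ² = 2.5351 + 2.5351 = 5.0702 ≈ 5.070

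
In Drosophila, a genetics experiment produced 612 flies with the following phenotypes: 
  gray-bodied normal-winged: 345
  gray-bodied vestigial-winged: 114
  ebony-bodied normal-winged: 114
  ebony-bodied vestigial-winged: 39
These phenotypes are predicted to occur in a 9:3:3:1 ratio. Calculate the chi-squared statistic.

0.026

Total ratio parts = 16. Expected numbers out of 612:
  gray-bodied normal-winged: 612 × 9/16 = 344.25
  gray-bodied vestigial-winged: 612 × 3/16 = 114.75
  ebony-bodied normal-winged: 612 × 3/16 = 114.75
  ebony-bodied vestigial-winged: 612 × 1/16 = 38.25
χ² = Σ (O − E)² / E
  gray-bodied normal-winged: (345 − 344.25)² / 344.25 = 0.0016
  gray-bodied vestigial-winged: (114 − 114.75)² / 114.75 = 0.0049
  ebony-bodied normal-winged: (114 − 114.75)² / 114.75 = 0.0049
  ebony-bodied vestigial-winged: (39 − 38.25)² / 38.25 = 0.0147
χ² = 0.0016 + 0.0049 + 0.0049 + 0.0147 = 0.0261 ≈ 0.026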